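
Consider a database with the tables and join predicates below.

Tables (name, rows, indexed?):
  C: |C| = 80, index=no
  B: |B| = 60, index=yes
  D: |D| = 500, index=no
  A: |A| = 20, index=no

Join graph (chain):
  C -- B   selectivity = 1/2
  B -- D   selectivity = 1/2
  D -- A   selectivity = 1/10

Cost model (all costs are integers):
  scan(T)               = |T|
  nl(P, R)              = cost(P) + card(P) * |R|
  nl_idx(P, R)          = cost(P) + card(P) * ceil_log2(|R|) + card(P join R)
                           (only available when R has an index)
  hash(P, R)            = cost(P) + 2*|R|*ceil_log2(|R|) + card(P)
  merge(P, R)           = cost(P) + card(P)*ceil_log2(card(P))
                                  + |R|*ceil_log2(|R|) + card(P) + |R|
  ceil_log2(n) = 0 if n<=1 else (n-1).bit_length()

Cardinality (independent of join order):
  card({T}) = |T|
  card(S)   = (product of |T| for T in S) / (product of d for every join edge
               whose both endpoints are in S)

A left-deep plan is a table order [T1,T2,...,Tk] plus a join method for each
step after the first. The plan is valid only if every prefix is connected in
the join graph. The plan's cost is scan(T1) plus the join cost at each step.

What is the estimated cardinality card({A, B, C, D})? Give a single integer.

1200000

Tables in S: A(20), B(60), C(80), D(500)
Edges inside S: C-B(d=2), B-D(d=2), D-A(d=10)
numerator = 20 * 60 * 80 * 500 = 48000000
denominator = 2 * 2 * 10 = 40
card(S) = 48000000 / 40 = 1200000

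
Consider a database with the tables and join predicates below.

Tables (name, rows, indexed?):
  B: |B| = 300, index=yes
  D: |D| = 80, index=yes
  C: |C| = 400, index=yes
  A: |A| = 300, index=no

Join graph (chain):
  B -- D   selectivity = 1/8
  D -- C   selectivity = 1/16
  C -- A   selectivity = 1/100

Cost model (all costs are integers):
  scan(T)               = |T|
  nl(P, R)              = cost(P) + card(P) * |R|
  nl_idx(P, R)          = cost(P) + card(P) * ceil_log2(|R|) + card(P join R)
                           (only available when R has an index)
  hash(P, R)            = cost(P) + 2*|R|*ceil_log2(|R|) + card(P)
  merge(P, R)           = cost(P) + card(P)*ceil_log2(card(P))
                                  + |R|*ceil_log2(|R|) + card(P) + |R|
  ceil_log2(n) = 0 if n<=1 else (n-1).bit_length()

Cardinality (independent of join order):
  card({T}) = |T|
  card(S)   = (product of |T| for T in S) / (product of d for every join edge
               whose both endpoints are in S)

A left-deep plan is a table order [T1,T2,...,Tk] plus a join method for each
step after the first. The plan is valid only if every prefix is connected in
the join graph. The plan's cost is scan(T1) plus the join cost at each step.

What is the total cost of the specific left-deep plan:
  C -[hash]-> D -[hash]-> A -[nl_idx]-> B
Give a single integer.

288320

step 1: scan C: cost=400, card=400
step 2: join D via hash
    card(P join D) = 400*80/(16) = 2000
    cost = 400 + 2*80*7 + 400 = 1920
step 3: join A via hash
    card(P join A) = 2000*300/(100) = 6000
    cost = 1920 + 2*300*9 + 2000 = 9320
step 4: join B via nl_idx
    card(P join B) = 6000*300/(8) = 225000
    cost = 9320 + 6000*9 + 225000 = 288320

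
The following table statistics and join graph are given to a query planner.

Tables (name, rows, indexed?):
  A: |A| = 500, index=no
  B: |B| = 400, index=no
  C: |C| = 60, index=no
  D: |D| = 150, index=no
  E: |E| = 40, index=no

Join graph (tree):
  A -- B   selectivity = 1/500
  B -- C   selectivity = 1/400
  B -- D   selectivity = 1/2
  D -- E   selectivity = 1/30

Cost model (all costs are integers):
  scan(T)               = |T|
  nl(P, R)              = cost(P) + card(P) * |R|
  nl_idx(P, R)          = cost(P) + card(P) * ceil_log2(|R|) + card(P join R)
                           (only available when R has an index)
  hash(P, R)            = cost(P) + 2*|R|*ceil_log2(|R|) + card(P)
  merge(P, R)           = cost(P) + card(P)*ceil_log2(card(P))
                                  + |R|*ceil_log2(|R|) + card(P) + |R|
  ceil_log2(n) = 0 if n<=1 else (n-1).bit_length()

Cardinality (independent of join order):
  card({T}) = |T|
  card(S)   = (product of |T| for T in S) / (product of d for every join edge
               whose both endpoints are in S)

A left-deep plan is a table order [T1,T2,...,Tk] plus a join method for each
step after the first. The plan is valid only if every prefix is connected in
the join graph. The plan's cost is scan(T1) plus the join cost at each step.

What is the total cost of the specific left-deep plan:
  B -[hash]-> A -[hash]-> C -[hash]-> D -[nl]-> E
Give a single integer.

193380

step 1: scan B: cost=400, card=400
step 2: join A via hash
    card(P join A) = 400*500/(500) = 400
    cost = 400 + 2*500*9 + 400 = 9800
step 3: join C via hash
    card(P join C) = 400*60/(400) = 60
    cost = 9800 + 2*60*6 + 400 = 10920
step 4: join D via hash
    card(P join D) = 60*150/(2) = 4500
    cost = 10920 + 2*150*8 + 60 = 13380
step 5: join E via nl
    card(P join E) = 4500*40/(30) = 6000
    cost = 13380 + 4500*40 = 193380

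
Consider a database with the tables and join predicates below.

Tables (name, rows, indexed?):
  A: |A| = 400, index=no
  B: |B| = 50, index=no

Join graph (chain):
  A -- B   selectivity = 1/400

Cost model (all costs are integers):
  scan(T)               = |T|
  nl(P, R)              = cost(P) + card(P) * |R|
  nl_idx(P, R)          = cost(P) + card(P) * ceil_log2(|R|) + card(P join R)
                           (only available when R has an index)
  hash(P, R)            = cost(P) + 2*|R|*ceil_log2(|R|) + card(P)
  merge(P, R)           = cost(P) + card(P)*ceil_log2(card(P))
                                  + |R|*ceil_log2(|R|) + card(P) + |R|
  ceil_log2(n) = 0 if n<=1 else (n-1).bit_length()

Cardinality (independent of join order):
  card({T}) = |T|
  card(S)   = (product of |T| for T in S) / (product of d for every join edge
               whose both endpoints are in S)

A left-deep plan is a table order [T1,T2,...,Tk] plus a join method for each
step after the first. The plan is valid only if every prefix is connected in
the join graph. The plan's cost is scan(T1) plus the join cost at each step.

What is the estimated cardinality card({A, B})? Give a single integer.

50

Tables in S: A(400), B(50)
Edges inside S: A-B(d=400)
numerator = 400 * 50 = 20000
denominator = 400 = 400
card(S) = 20000 / 400 = 50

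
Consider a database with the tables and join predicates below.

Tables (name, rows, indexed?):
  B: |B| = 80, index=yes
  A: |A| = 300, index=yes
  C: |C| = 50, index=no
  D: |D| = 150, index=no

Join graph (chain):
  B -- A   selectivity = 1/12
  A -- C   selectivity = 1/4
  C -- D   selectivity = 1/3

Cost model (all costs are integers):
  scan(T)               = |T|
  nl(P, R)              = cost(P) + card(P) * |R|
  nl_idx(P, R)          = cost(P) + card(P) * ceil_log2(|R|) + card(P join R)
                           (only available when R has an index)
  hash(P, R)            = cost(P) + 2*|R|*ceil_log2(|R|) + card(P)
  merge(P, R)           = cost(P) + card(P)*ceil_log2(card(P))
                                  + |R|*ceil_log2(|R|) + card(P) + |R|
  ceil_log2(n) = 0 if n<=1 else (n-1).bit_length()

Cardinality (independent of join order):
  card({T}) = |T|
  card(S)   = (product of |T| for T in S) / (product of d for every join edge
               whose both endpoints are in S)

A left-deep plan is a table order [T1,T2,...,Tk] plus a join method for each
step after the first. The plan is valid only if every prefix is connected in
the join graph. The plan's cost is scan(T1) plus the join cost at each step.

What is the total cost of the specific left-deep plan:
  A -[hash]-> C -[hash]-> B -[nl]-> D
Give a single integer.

step 1: scan A: cost=300, card=300
step 2: join C via hash
    card(P join C) = 300*50/(4) = 3750
    cost = 300 + 2*50*6 + 300 = 1200
step 3: join B via hash
    card(P join B) = 3750*80/(12) = 25000
    cost = 1200 + 2*80*7 + 3750 = 6070
step 4: join D via nl
    card(P join D) = 25000*150/(3) = 1250000
    cost = 6070 + 25000*150 = 3756070

3756070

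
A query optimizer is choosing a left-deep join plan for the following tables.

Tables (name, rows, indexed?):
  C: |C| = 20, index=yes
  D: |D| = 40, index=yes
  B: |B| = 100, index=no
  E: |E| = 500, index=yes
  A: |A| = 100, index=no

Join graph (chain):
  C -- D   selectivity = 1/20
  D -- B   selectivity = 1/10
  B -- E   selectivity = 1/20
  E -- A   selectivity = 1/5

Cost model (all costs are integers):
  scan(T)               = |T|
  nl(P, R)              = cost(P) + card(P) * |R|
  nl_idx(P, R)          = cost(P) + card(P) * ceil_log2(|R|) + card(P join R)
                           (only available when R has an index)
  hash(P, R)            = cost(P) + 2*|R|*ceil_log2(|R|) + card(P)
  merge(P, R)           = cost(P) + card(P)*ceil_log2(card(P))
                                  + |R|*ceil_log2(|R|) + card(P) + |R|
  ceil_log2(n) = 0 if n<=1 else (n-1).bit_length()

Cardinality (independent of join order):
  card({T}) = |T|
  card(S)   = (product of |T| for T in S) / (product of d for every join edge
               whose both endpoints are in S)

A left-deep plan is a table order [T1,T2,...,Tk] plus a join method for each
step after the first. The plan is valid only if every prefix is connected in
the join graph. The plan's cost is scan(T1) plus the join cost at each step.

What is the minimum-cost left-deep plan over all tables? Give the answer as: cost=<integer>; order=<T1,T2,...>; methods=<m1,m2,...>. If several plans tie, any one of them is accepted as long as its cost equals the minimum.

cost=21660; order=C,D,B,E,A; methods=nl_idx,merge,merge,hash

Selinger DP (subsets sized 1..n):
  {C}: scan cost=20, card=20
  {D}: scan cost=40, card=40
  {B}: scan cost=100, card=100
  {E}: scan cost=500, card=500
  {A}: scan cost=100, card=100
  {CD}: card=40; try (D,nl_idx)→180, (C,hash)→280, (C,nl_idx)→280, (D,merge)→420, (C,merge)→440, (D,hash)→520 …(+2); best=180 via (D,nl_idx)
  {BD}: card=400; try (D,hash)→680, (D,nl_idx)→1100, (B,merge)→1120, (D,merge)→1180, (B,hash)→1480, (B,nl)→4040 …(+1); best=680 via (D,hash)
  {BE}: card=2500; try (B,hash)→2400, (E,nl_idx)→3500, (E,merge)→5900, (B,merge)→6300, (E,hash)→9200, (E,nl)→50100 …(+1); best=2400 via (B,hash)
  {AE}: card=10000; try (A,hash)→2400, (E,merge)→5900, (A,merge)→6300, (E,hash)→9200, (E,nl_idx)→11000, (E,nl)→50100 …(+1); best=2400 via (A,hash)
  {BCD}: card=400; try (B,merge)→1260, (C,hash)→1280, (B,hash)→1620, (C,nl_idx)→3080, (B,nl)→4180, (C,merge)→4800 …(+1); best=1260 via (B,merge)
  {BDE}: card=10000; try (D,hash)→5380, (E,merge)→9680, (E,hash)→10080, (E,nl_idx)→14280, (D,nl_idx)→27400, (D,merge)→35180 …(+2); best=5380 via (D,hash)
  {ABE}: card=50000; try (A,hash)→6300, (B,hash)→13800, (A,merge)→35700, (B,merge)→153200, (A,nl)→252400, (B,nl)→1002400; best=6300 via (A,hash)
  {BCDE}: card=10000; try (E,merge)→10260, (E,hash)→10660, (E,nl_idx)→14860, (C,hash)→15580, (C,nl_idx)→65380, (C,merge)→155500 …(+2); best=10260 via (E,merge)
  {ABDE}: card=200000; try (A,hash)→16780, (D,hash)→56780, (A,merge)→156180, (D,nl_idx)→506300, (D,merge)→856580, (A,nl)→1005380 …(+1); best=16780 via (A,hash)
  {ABCDE}: card=200000; try (A,hash)→21660, (A,merge)→161060, (C,hash)→216980, (A,nl)→1010260, (C,nl_idx)→1216780, (C,merge)→3816900 …(+1); best=21660 via (A,hash)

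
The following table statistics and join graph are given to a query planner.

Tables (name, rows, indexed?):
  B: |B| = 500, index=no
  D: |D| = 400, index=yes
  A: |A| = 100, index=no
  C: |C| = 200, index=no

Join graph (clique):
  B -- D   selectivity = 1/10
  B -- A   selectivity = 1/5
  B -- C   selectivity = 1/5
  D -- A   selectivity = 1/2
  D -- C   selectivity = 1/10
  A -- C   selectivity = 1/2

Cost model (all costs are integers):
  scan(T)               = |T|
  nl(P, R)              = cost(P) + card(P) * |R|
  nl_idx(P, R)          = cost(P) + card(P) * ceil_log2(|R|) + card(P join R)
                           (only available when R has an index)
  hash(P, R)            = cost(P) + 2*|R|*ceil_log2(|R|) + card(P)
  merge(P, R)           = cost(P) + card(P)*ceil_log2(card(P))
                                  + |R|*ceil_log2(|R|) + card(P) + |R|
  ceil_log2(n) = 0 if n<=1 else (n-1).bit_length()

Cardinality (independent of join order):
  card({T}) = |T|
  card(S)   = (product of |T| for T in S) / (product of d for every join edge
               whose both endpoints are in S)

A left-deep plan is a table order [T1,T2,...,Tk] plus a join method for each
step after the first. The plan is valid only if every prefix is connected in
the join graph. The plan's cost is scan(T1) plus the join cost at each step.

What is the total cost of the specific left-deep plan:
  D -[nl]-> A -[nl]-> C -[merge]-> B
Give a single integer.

7845400

step 1: scan D: cost=400, card=400
step 2: join A via nl
    card(P join A) = 400*100/(2) = 20000
    cost = 400 + 400*100 = 40400
step 3: join C via nl
    card(P join C) = 20000*200/(10*2) = 200000
    cost = 40400 + 20000*200 = 4040400
step 4: join B via merge
    card(P join B) = 200000*500/(10*5*5) = 400000
    cost = 4040400 + 200000*18 + 500*9 + 200000 + 500 = 7845400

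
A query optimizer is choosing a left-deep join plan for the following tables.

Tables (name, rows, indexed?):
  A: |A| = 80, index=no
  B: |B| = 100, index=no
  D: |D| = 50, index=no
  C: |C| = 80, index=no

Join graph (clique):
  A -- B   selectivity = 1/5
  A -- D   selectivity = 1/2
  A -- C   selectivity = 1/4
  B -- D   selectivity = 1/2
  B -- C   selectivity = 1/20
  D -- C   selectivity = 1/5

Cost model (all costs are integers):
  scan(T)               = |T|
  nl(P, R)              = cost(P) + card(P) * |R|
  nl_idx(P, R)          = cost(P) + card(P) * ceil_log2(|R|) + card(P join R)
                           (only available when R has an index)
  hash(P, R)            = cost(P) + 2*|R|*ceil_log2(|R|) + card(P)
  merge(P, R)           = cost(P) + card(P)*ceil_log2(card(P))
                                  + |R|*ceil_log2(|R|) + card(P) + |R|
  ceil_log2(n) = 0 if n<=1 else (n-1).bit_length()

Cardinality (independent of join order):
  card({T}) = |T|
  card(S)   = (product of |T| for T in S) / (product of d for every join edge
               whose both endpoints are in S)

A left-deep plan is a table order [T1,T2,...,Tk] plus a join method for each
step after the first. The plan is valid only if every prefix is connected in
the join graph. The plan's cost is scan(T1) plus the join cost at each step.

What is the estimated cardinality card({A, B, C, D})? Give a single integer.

4000

Tables in S: A(80), B(100), C(80), D(50)
Edges inside S: A-B(d=5), A-D(d=2), A-C(d=4), B-D(d=2), B-C(d=20), D-C(d=5)
numerator = 80 * 100 * 80 * 50 = 32000000
denominator = 5 * 2 * 4 * 2 * 20 * 5 = 8000
card(S) = 32000000 / 8000 = 4000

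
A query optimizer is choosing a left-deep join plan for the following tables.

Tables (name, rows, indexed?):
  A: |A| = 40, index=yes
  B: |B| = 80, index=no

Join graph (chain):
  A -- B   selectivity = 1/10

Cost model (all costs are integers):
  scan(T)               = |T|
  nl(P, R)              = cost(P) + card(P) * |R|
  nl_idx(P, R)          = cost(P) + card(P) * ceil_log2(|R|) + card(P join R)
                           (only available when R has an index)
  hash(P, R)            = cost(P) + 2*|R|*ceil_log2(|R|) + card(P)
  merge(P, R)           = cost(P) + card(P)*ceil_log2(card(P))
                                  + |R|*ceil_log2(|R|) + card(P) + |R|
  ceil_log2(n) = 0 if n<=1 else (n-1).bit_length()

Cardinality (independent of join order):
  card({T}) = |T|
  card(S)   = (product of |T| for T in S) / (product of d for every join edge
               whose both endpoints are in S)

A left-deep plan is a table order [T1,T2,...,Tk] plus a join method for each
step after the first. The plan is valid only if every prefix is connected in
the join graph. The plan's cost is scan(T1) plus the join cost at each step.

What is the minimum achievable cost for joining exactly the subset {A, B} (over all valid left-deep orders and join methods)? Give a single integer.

Selinger DP over subsets of {A,B}:
  {A}: scan cost=40, card=40
  {B}: scan cost=80, card=80
  {AB}: card=320; try (A,hash)→640, (A,nl_idx)→880, (B,merge)→960, (A,merge)→1000, (B,hash)→1200, (B,nl)→3240 …(+1); best=640 via (A,hash)

640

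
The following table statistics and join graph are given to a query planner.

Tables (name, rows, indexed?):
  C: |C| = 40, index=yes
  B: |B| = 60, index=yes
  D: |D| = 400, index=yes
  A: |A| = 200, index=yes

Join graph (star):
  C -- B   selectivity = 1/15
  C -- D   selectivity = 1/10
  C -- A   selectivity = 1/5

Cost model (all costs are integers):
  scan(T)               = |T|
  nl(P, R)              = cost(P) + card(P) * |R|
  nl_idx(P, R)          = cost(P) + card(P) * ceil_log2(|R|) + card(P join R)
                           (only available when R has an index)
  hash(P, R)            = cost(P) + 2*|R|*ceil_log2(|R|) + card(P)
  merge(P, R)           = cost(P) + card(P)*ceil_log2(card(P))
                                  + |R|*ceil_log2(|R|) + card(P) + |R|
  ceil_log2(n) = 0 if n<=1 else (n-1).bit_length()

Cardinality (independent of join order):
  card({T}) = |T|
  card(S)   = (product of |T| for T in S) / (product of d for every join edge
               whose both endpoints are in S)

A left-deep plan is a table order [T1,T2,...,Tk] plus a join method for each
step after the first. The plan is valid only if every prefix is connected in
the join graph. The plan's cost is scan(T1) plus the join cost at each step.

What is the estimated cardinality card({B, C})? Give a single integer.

Tables in S: B(60), C(40)
Edges inside S: C-B(d=15)
numerator = 60 * 40 = 2400
denominator = 15 = 15
card(S) = 2400 / 15 = 160

160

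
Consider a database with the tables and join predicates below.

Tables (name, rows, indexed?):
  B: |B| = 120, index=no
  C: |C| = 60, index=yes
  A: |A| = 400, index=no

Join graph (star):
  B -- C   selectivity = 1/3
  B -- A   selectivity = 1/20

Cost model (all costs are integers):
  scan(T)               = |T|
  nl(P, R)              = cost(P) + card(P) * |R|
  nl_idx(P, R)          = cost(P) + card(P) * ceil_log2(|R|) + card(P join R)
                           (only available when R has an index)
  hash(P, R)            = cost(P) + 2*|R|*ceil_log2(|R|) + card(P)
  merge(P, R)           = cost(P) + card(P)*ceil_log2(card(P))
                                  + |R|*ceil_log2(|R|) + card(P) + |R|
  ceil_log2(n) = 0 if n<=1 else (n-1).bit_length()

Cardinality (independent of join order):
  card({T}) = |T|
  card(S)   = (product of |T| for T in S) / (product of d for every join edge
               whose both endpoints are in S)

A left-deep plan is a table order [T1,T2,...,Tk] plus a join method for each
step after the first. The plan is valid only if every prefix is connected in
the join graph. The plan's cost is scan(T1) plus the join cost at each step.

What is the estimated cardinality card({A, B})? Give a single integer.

2400

Tables in S: A(400), B(120)
Edges inside S: B-A(d=20)
numerator = 400 * 120 = 48000
denominator = 20 = 20
card(S) = 48000 / 20 = 2400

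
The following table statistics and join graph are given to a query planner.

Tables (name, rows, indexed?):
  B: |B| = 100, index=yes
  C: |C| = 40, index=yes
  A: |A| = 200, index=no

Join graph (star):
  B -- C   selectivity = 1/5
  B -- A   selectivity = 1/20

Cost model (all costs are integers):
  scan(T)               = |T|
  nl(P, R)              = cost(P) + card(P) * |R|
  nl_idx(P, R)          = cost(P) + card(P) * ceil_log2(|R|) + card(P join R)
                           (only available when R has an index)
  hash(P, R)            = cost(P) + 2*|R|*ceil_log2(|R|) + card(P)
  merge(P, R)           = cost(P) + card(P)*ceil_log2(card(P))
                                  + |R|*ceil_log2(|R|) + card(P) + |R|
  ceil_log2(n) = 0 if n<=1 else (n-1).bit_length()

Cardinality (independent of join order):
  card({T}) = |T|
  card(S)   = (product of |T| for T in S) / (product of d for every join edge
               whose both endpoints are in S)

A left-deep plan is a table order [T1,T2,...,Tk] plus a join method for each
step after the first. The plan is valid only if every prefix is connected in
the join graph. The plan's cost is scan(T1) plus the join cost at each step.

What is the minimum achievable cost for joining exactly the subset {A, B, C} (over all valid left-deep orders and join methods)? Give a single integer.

Selinger DP over subsets of {A,B,C}:
  {B}: scan cost=100, card=100
  {C}: scan cost=40, card=40
  {A}: scan cost=200, card=200
  {BC}: card=800; try (C,hash)→680, (B,merge)→1120, (B,nl_idx)→1120, (C,merge)→1180, (B,hash)→1480, (C,nl_idx)→1500 …(+2); best=680 via (C,hash)
  {AB}: card=1000; try (B,hash)→1800, (B,nl_idx)→2600, (A,merge)→2700, (B,merge)→2800, (A,hash)→3400, (A,nl)→20100 …(+1); best=1800 via (B,hash)
  {ABC}: card=8000; try (C,hash)→3280, (A,hash)→4680, (A,merge)→11280, (C,merge)→13080, (C,nl_idx)→15800, (C,nl)→41800 …(+1); best=3280 via (C,hash)

3280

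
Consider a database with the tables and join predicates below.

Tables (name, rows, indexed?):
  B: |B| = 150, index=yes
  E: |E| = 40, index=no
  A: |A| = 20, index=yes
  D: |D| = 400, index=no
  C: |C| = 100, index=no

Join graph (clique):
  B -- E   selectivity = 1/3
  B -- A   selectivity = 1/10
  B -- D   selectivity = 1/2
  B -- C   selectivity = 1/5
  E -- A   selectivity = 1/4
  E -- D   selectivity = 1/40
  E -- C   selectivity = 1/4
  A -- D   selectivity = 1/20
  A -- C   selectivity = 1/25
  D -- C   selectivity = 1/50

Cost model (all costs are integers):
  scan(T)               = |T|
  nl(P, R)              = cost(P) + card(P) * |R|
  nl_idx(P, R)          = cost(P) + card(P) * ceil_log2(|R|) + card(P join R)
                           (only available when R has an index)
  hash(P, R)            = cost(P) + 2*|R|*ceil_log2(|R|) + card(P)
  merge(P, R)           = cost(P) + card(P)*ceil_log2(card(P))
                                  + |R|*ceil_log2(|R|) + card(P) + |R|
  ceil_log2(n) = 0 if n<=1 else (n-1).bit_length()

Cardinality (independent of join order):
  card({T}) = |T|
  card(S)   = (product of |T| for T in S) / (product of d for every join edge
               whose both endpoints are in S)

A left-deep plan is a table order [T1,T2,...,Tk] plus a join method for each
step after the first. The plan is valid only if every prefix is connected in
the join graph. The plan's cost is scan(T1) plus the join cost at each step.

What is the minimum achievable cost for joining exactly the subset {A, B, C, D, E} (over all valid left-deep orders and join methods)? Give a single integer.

Selinger DP over subsets of {A,B,C,D,E}:
  {B}: scan cost=150, card=150
  {E}: scan cost=40, card=40
  {A}: scan cost=20, card=20
  {D}: scan cost=400, card=400
  {C}: scan cost=100, card=100
  {BE}: card=2000; try (E,hash)→780, (B,merge)→1670, (E,merge)→1780, (B,nl_idx)→2360, (B,hash)→2480, (B,nl)→6040 …(+1); best=780 via (E,hash)
  {AB}: card=300; try (B,nl_idx)→480, (A,hash)→500, (A,nl_idx)→1200, (B,merge)→1490, (A,merge)→1620, (B,hash)→2440 …(+2); best=480 via (B,nl_idx)
  {BD}: card=30000; try (B,hash)→3200, (D,merge)→5500, (B,merge)→5750, (D,hash)→7500, (B,nl_idx)→33600, (D,nl)→60150 …(+1); best=3200 via (B,hash)
  {BC}: card=3000; try (C,hash)→1700, (B,merge)→2250, (C,merge)→2300, (B,hash)→2600, (B,nl_idx)→3900, (B,nl)→15100 …(+1); best=1700 via (C,hash)
  {AE}: card=200; try (A,hash)→280, (E,merge)→420, (A,merge)→440, (A,nl_idx)→440, (E,hash)→520, (E,nl)→820 …(+1); best=280 via (A,hash)
  {DE}: card=400; try (E,hash)→1280, (D,merge)→4320, (E,merge)→4680, (D,hash)→7280, (D,nl)→16040, (E,nl)→16400; best=1280 via (E,hash)
  {CE}: card=1000; try (E,hash)→680, (C,merge)→1120, (E,merge)→1180, (C,hash)→1480, (C,nl)→4040, (E,nl)→4100; best=680 via (E,hash)
  {AD}: card=400; try (A,hash)→1000, (A,nl_idx)→2800, (D,merge)→4140, (A,merge)→4520, (D,hash)→7240, (D,nl)→8020 …(+1); best=1000 via (A,hash)
  {AC}: card=80; try (A,hash)→400, (A,nl_idx)→680, (C,merge)→940, (A,merge)→1020, (C,hash)→1440, (C,nl)→2020 …(+1); best=400 via (A,hash)
  {CD}: card=800; try (C,hash)→2200, (D,merge)→4900, (C,merge)→5200, (D,hash)→7400, (D,nl)→40100, (C,nl)→40400; best=2200 via (C,hash)
  {ABE}: card=1000; try (E,hash)→1260, (B,hash)→2880, (B,nl_idx)→2880, (A,hash)→2980, (B,merge)→3430, (E,merge)→3760 …(+5); best=1260 via (E,hash)
  {BDE}: card=10000; try (B,hash)→4080, (B,merge)→6630, (D,hash)→9980, (B,nl_idx)→14480, (D,merge)→28780, (E,hash)→33680 …(+4); best=4080 via (B,hash)
  {BCE}: card=10000; try (B,hash)→4080, (C,hash)→4180, (E,hash)→5180, (B,merge)→13030, (B,nl_idx)→18680, (C,merge)→25580 …(+4); best=4080 via (B,hash)
  {ABD}: card=3000; try (B,hash)→3800, (B,merge)→6350, (B,nl_idx)→7200, (D,merge)→7480, (D,hash)→7980, (A,hash)→33400 …(+5); best=3800 via (B,hash)
  {ABC}: card=240; try (B,nl_idx)→1280, (C,hash)→2180, (B,merge)→2390, (B,hash)→2880, (C,merge)→4280, (A,hash)→4900 …(+5); best=1280 via (B,nl_idx)
  {BCD}: card=12000; try (B,hash)→5400, (D,hash)→11900, (B,merge)→12350, (B,nl_idx)→20600, (C,hash)→34600, (D,merge)→44700 …(+4); best=5400 via (B,hash)
  {ADE}: card=100; try (E,hash)→1880, (A,hash)→1880, (A,nl_idx)→3380, (E,merge)→5280, (A,merge)→5400, (D,merge)→6080 …(+4); best=1880 via (E,hash)
  {ACE}: card=200; try (E,hash)→960, (E,merge)→1320, (C,hash)→1880, (A,hash)→1880, (C,merge)→2880, (E,nl)→3600 …(+4); best=960 via (E,hash)
  {CDE}: card=200; try (C,hash)→3080, (E,hash)→3480, (C,merge)→6080, (D,hash)→8880, (E,merge)→11280, (D,merge)→15680 …(+3); best=3080 via (C,hash)
  {ACD}: card=32; try (C,hash)→2800, (A,hash)→3200, (D,merge)→5040, (C,merge)→5800, (A,nl_idx)→6232, (D,hash)→7680 …(+4); best=2800 via (C,hash)
  {ABDE}: card=250; try (B,nl_idx)→2930, (B,merge)→4030, (B,hash)→4380, (E,hash)→7280, (D,hash)→9460, (A,hash)→14280 …(+8); best=2930 via (B,nl_idx)
  {ABCE}: card=200; try (E,hash)→2000, (B,nl_idx)→2760, (B,hash)→3560, (C,hash)→3660, (E,merge)→3720, (B,merge)→4110 …(+8); best=2000 via (E,hash)
  {BCDE}: card=1000; try (B,hash)→5680, (B,nl_idx)→5680, (B,merge)→6230, (C,hash)→15480, (E,hash)→17880, (D,hash)→21280 …(+7); best=5680 via (B,hash)
  {ABCD}: card=48; try (B,nl_idx)→3104, (B,merge)→4342, (B,hash)→5232, (D,merge)→7440, (B,nl)→7600, (C,hash)→8200 …(+8); best=3104 via (B,nl_idx)
  {ACDE}: card=2; try (E,merge)→3272, (E,hash)→3312, (C,hash)→3380, (C,merge)→3480, (A,hash)→3480, (E,nl)→4080 …(+7); best=3272 via (E,merge)
  {ABCDE}: card=1; try (B,nl_idx)→3289, (B,nl)→3572, (E,hash)→3632, (E,merge)→3720, (C,hash)→4580, (B,merge)→4626 …(+11); best=3289 via (B,nl_idx)

3289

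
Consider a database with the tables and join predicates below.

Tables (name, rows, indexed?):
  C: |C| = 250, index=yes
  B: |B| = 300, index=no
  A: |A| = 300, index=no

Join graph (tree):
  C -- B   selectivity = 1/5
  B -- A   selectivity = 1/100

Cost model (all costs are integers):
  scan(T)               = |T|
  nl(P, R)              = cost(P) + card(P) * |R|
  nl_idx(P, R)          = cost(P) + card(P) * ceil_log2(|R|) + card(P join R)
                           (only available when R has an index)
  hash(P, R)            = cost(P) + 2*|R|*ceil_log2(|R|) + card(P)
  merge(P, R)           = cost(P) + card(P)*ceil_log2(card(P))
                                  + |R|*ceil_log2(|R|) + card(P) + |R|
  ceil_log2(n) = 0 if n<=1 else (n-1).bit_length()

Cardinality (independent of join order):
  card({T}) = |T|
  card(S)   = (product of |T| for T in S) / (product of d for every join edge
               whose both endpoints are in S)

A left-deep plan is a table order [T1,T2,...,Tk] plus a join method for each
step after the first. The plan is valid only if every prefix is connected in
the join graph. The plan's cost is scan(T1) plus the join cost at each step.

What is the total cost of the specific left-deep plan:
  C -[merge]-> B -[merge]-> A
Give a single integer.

step 1: scan C: cost=250, card=250
step 2: join B via merge
    card(P join B) = 250*300/(5) = 15000
    cost = 250 + 250*8 + 300*9 + 250 + 300 = 5500
step 3: join A via merge
    card(P join A) = 15000*300/(100) = 45000
    cost = 5500 + 15000*14 + 300*9 + 15000 + 300 = 233500

233500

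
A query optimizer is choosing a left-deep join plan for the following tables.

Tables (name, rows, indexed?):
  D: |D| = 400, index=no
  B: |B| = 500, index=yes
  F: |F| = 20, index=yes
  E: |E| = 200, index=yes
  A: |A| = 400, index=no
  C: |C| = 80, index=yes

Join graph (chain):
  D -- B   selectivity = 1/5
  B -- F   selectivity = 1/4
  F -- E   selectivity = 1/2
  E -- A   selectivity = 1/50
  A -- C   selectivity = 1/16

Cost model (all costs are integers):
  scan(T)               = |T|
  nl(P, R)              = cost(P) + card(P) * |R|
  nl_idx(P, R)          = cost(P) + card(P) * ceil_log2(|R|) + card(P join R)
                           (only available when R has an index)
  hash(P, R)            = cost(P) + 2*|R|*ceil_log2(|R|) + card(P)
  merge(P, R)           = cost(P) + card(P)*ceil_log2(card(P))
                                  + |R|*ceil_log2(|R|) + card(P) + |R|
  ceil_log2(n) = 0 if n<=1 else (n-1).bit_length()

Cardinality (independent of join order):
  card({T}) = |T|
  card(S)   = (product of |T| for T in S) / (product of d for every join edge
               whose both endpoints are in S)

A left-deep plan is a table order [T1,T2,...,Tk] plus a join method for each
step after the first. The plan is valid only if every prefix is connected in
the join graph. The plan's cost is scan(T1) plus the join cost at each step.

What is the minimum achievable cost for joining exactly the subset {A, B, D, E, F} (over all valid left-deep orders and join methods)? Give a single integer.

Selinger DP over subsets of {A,B,D,E,F}:
  {D}: scan cost=400, card=400
  {B}: scan cost=500, card=500
  {F}: scan cost=20, card=20
  {E}: scan cost=200, card=200
  {A}: scan cost=400, card=400
  {BD}: card=40000; try (D,hash)→8200, (B,merge)→9400, (D,merge)→9500, (B,hash)→9800, (B,nl_idx)→44000, (B,nl)→200400 …(+1); best=8200 via (D,hash)
  {BF}: card=2500; try (F,hash)→1200, (B,nl_idx)→2700, (B,merge)→5140, (F,nl_idx)→5500, (F,merge)→5620, (B,hash)→9040 …(+2); best=1200 via (F,hash)
  {EF}: card=2000; try (F,hash)→600, (E,merge)→1940, (F,merge)→2120, (E,nl_idx)→2180, (F,nl_idx)→3200, (E,hash)→3240 …(+2); best=600 via (F,hash)
  {AE}: card=1600; try (E,hash)→4000, (E,nl_idx)→5200, (A,merge)→6000, (E,merge)→6200, (A,hash)→7600, (A,nl)→80200 …(+1); best=4000 via (E,hash)
  {BDF}: card=200000; try (D,hash)→10900, (D,merge)→37700, (F,hash)→48400, (F,nl_idx)→408200, (F,merge)→688320, (F,nl)→808200 …(+1); best=10900 via (D,hash)
  {BEF}: card=250000; try (E,hash)→6900, (B,hash)→11600, (B,merge)→29600, (E,merge)→35500, (B,nl_idx)→268600, (E,nl_idx)→271200 …(+2); best=6900 via (E,hash)
  {AEF}: card=16000; try (F,hash)→5800, (A,hash)→9800, (F,merge)→23320, (F,nl_idx)→28000, (A,merge)→28600, (F,nl)→36000 …(+1); best=5800 via (F,hash)
  {BDEF}: card=20000000; try (E,hash)→214100, (D,hash)→264100, (E,merge)→3812700, (D,merge)→4760900, (E,nl_idx)→21610900, (E,nl)→40010900 …(+1); best=214100 via (E,hash)
  {ABEF}: card=2000000; try (B,hash)→30800, (B,merge)→250800, (A,hash)→264100, (B,nl_idx)→2149800, (A,merge)→4760900, (B,nl)→8005800 …(+1); best=30800 via (B,hash)
  {ABDEF}: card=160000000; try (D,hash)→2038000, (A,hash)→20221300, (D,merge)→44034800, (A,merge)→520218100, (D,nl)→800030800, (A,nl)→8000214100; best=2038000 via (D,hash)

2038000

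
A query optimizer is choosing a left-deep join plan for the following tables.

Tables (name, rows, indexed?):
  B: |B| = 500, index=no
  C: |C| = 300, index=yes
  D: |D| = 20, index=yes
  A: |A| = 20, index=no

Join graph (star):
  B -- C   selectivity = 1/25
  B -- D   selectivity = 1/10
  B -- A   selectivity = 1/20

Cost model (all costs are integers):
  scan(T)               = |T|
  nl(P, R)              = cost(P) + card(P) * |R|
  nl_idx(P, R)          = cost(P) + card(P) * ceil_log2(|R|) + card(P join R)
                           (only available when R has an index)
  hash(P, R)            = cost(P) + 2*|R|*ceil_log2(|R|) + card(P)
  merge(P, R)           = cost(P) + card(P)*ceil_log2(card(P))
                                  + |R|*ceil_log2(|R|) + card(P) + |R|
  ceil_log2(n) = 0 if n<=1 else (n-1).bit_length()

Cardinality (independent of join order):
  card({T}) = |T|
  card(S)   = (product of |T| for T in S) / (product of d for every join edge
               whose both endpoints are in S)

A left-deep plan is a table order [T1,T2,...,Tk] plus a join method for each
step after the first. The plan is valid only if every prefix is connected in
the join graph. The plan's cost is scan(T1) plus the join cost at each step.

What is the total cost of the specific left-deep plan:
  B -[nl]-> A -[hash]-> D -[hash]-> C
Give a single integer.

step 1: scan B: cost=500, card=500
step 2: join A via nl
    card(P join A) = 500*20/(20) = 500
    cost = 500 + 500*20 = 10500
step 3: join D via hash
    card(P join D) = 500*20/(10) = 1000
    cost = 10500 + 2*20*5 + 500 = 11200
step 4: join C via hash
    card(P join C) = 1000*300/(25) = 12000
    cost = 11200 + 2*300*9 + 1000 = 17600

17600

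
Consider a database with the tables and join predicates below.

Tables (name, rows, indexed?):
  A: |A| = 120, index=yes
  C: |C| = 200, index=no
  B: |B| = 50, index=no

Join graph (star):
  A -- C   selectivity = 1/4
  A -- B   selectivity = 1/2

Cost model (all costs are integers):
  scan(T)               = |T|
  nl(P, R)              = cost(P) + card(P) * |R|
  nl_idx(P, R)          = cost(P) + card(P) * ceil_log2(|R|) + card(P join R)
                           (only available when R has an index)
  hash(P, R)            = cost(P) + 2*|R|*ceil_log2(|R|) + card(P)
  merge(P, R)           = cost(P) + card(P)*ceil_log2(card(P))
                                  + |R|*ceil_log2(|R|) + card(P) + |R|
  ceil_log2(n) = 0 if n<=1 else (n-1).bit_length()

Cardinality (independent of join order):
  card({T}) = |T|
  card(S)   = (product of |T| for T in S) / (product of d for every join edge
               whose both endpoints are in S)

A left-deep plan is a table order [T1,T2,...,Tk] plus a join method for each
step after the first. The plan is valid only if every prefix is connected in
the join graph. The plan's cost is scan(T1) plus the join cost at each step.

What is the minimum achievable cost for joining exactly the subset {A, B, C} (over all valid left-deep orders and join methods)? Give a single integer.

Selinger DP over subsets of {A,B,C}:
  {A}: scan cost=120, card=120
  {C}: scan cost=200, card=200
  {B}: scan cost=50, card=50
  {AC}: card=6000; try (A,hash)→2080, (C,merge)→2880, (A,merge)→2960, (C,hash)→3440, (A,nl_idx)→7600, (C,nl)→24120 …(+1); best=2080 via (A,hash)
  {AB}: card=3000; try (B,hash)→840, (A,merge)→1360, (B,merge)→1430, (A,hash)→1780, (A,nl_idx)→3400, (A,nl)→6050 …(+1); best=840 via (B,hash)
  {ABC}: card=150000; try (C,hash)→7040, (B,hash)→8680, (C,merge)→41640, (B,merge)→86430, (B,nl)→302080, (C,nl)→600840; best=7040 via (C,hash)

7040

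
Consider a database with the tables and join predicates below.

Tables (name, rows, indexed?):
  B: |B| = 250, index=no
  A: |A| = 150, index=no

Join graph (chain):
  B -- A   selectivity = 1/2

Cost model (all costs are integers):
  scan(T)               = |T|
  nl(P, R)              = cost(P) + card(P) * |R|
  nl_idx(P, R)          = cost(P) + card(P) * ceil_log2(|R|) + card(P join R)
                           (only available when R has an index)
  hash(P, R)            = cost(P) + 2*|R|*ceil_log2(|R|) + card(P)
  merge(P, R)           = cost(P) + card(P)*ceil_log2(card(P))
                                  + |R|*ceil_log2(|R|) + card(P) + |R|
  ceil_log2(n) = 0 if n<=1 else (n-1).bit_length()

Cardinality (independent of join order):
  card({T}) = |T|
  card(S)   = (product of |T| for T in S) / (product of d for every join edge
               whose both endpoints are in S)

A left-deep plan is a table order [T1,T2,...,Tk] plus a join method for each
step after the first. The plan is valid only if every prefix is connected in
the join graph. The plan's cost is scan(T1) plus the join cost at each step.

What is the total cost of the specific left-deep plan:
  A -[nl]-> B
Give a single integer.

step 1: scan A: cost=150, card=150
step 2: join B via nl
    card(P join B) = 150*250/(2) = 18750
    cost = 150 + 150*250 = 37650

37650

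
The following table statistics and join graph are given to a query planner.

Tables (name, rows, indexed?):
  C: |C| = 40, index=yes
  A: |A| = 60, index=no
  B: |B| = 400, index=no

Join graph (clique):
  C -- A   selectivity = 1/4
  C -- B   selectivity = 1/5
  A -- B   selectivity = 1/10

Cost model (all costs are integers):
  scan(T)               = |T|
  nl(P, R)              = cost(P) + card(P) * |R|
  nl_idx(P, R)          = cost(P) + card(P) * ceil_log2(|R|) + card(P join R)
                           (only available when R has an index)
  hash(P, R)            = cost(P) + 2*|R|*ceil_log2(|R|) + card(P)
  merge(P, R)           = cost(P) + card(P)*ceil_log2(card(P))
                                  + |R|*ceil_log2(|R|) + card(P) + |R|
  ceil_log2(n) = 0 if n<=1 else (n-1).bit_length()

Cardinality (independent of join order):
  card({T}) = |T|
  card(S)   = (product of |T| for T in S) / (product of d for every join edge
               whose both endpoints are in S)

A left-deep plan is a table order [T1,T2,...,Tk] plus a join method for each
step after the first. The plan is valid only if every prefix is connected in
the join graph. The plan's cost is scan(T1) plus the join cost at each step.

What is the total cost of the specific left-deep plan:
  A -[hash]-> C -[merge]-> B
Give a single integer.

step 1: scan A: cost=60, card=60
step 2: join C via hash
    card(P join C) = 60*40/(4) = 600
    cost = 60 + 2*40*6 + 60 = 600
step 3: join B via merge
    card(P join B) = 600*400/(5*10) = 4800
    cost = 600 + 600*10 + 400*9 + 600 + 400 = 11200

11200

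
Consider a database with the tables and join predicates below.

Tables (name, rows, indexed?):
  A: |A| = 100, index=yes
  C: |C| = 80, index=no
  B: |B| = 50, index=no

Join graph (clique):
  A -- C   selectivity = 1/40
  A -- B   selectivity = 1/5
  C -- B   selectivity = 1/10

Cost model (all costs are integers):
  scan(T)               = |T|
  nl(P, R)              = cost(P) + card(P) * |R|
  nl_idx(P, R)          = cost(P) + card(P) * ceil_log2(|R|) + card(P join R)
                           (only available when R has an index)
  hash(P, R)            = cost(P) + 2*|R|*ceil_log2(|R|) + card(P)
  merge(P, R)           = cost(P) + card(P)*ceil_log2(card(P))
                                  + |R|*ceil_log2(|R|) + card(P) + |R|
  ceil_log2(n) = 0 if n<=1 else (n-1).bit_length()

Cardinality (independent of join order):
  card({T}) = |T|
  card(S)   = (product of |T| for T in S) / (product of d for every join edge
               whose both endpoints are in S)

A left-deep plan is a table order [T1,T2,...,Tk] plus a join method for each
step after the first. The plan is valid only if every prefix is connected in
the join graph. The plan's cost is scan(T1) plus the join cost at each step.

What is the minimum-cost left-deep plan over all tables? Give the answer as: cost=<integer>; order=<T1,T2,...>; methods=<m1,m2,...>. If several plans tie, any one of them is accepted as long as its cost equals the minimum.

Selinger DP (subsets sized 1..n):
  {A}: scan cost=100, card=100
  {C}: scan cost=80, card=80
  {B}: scan cost=50, card=50
  {AC}: card=200; try (A,nl_idx)→840, (C,hash)→1320, (A,merge)→1520, (C,merge)→1540, (A,hash)→1560, (A,nl)→8080 …(+1); best=840 via (A,nl_idx)
  {AB}: card=1000; try (B,hash)→800, (A,merge)→1200, (B,merge)→1250, (A,nl_idx)→1400, (A,hash)→1500, (A,nl)→5050 …(+1); best=800 via (B,hash)
  {BC}: card=400; try (B,hash)→760, (C,merge)→1040, (B,merge)→1070, (C,hash)→1220, (C,nl)→4050, (B,nl)→4080; best=760 via (B,hash)
  {ABC}: card=200; try (B,hash)→1640, (A,hash)→2560, (C,hash)→2920, (B,merge)→2990, (A,nl_idx)→3760, (A,merge)→5560 …(+4); best=1640 via (B,hash)

cost=1640; order=C,A,B; methods=nl_idx,hash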